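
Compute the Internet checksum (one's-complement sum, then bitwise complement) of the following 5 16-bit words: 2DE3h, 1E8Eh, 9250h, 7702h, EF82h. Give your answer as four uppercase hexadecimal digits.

One's-complement addition (fold any carry out of bit 15 back into bit 0):
  0x2DE3 + 0x1E8E = 0x04C71
  0x4C71 + 0x9250 = 0x0DEC1
  0xDEC1 + 0x7702 = 0x155C3 → wrap carry → 0x55C4
  0x55C4 + 0xEF82 = 0x14546 → wrap carry → 0x4547
One's-complement sum = 0x4547.
Checksum = ~0x4547 & 0xFFFF = 0xBAB8.

BAB8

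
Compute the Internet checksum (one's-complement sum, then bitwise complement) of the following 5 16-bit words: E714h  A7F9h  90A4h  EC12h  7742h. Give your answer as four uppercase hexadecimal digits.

7CF7

One's-complement addition (fold any carry out of bit 15 back into bit 0):
  0xE714 + 0xA7F9 = 0x18F0D → wrap carry → 0x8F0E
  0x8F0E + 0x90A4 = 0x11FB2 → wrap carry → 0x1FB3
  0x1FB3 + 0xEC12 = 0x10BC5 → wrap carry → 0x0BC6
  0x0BC6 + 0x7742 = 0x08308
One's-complement sum = 0x8308.
Checksum = ~0x8308 & 0xFFFF = 0x7CF7.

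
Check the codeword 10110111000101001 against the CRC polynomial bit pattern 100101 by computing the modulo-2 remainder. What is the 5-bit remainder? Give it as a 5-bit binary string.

11010

Modulo-2 division of 10110111000101001 by 100101:
  pos 0: 101101 XOR 100101 = 001000
  pos 2: 100011 XOR 100101 = 000110
  pos 5: 110000 XOR 100101 = 010101
  pos 6: 101011 XOR 100101 = 001110
  pos 8: 111001 XOR 100101 = 011100
  pos 9: 111000 XOR 100101 = 011101
  pos 10: 111010 XOR 100101 = 011111
  pos 11: 111111 XOR 100101 = 011010
Remainder = 11010 (nonzero — an error is detected).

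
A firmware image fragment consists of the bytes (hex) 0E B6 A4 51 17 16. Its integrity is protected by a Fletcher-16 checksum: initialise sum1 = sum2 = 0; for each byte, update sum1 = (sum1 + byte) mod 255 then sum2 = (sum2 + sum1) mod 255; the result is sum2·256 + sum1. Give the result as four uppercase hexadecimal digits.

B0E7

Running sums (mod 255):
  after byte 0 (0E): sum1=14, sum2=14
  after byte 1 (B6): sum1=196, sum2=210
  after byte 2 (A4): sum1=105, sum2=60
  after byte 3 (51): sum1=186, sum2=246
  after byte 4 (17): sum1=209, sum2=200
  after byte 5 (16): sum1=231, sum2=176
Checksum = sum2·256 + sum1 = 176·256 + 231 = 45287 = 0xB0E7.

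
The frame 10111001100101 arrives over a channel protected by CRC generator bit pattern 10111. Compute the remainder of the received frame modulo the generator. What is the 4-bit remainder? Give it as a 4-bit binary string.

Modulo-2 division of 10111001100101 by 10111:
  pos 0: 10111 XOR 10111 = 00000
  pos 7: 11001 XOR 10111 = 01110
  pos 8: 11100 XOR 10111 = 01011
  pos 9: 10111 XOR 10111 = 00000
Remainder = 0000 (zero — the frame passes the CRC check).

0000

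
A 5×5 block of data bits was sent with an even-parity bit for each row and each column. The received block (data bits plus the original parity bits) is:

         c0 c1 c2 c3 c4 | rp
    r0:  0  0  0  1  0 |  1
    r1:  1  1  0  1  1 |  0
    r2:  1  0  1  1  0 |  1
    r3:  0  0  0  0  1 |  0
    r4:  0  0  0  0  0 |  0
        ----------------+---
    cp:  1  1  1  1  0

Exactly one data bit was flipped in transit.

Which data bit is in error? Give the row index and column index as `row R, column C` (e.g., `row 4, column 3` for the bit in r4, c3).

Recompute each row's even parity and compare to rp:
  r0: data parity 1, sent rp 1 → ok
  r1: data parity 0, sent rp 0 → ok
  r2: data parity 1, sent rp 1 → ok
  r3: data parity 1, sent rp 0 → mismatch
  r4: data parity 0, sent rp 0 → ok
Recompute each column's even parity and compare to cp:
  c0: data parity 0, sent cp 1 → mismatch
  c1: data parity 1, sent cp 1 → ok
  c2: data parity 1, sent cp 1 → ok
  c3: data parity 1, sent cp 1 → ok
  c4: data parity 0, sent cp 0 → ok
Exactly one row (r3) and one column (c0) fail → the flipped bit is at their intersection.

row 3, column 0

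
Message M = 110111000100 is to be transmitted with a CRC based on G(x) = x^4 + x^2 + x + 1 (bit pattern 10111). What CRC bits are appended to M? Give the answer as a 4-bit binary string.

1001

Append 4 zeros: 1101110001000000. Divide by 10111 (XOR where the leading bit is 1):
  pos 0: 11011 XOR 10111 = 01100
  pos 1: 11001 XOR 10111 = 01110
  pos 2: 11100 XOR 10111 = 01011
  pos 3: 10110 XOR 10111 = 00001
  pos 7: 10100 XOR 10111 = 00011
  pos 10: 11000 XOR 10111 = 01111
  pos 11: 11110 XOR 10111 = 01001
Remainder (last 4 bits) = 1001. This is the CRC / FCS.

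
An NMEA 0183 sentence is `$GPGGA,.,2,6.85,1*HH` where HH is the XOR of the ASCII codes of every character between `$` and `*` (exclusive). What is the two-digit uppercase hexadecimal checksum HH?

6E

XOR the ASCII codes of the payload characters:
  'G' = 0x47 → acc = 0x47
  'P' = 0x50 → acc = 0x17
  'G' = 0x47 → acc = 0x50
  'G' = 0x47 → acc = 0x17
  'A' = 0x41 → acc = 0x56
  ',' = 0x2C → acc = 0x7A
  '.' = 0x2E → acc = 0x54
  ',' = 0x2C → acc = 0x78
  '2' = 0x32 → acc = 0x4A
  ',' = 0x2C → acc = 0x66
  '6' = 0x36 → acc = 0x50
  '.' = 0x2E → acc = 0x7E
  '8' = 0x38 → acc = 0x46
  '5' = 0x35 → acc = 0x73
  ',' = 0x2C → acc = 0x5F
  '1' = 0x31 → acc = 0x6E
Checksum = 0x6E.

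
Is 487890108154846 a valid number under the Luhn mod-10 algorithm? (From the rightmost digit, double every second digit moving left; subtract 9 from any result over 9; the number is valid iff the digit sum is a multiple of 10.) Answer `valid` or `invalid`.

From the right, keep odd positions and double even positions (subtract 9 from any doubled value over 9):
  doubled (positions 2,4,...): 8 8 2 0 0 7 7 → sum 32
  kept (positions 1,3,...): 6 8 5 8 1 9 7 4 → sum 48
Total = 80.
80 mod 10 = 0, so the number is valid.

valid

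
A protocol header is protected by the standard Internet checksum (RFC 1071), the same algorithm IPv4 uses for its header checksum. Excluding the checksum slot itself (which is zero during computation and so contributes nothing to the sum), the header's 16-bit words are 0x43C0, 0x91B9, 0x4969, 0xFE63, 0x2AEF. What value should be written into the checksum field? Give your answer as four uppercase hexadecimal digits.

One's-complement addition (fold any carry out of bit 15 back into bit 0):
  0x43C0 + 0x91B9 = 0x0D579
  0xD579 + 0x4969 = 0x11EE2 → wrap carry → 0x1EE3
  0x1EE3 + 0xFE63 = 0x11D46 → wrap carry → 0x1D47
  0x1D47 + 0x2AEF = 0x04836
One's-complement sum = 0x4836.
Checksum = ~0x4836 & 0xFFFF = 0xB7C9.

B7C9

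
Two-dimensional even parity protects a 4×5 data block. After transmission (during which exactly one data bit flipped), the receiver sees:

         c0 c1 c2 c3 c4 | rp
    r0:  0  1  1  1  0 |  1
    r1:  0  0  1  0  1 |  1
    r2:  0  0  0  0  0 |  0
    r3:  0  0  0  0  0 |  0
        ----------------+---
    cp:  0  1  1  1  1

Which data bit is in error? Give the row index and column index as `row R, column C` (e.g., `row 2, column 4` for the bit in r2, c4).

row 1, column 2

Recompute each row's even parity and compare to rp:
  r0: data parity 1, sent rp 1 → ok
  r1: data parity 0, sent rp 1 → mismatch
  r2: data parity 0, sent rp 0 → ok
  r3: data parity 0, sent rp 0 → ok
Recompute each column's even parity and compare to cp:
  c0: data parity 0, sent cp 0 → ok
  c1: data parity 1, sent cp 1 → ok
  c2: data parity 0, sent cp 1 → mismatch
  c3: data parity 1, sent cp 1 → ok
  c4: data parity 1, sent cp 1 → ok
Exactly one row (r1) and one column (c2) fail → the flipped bit is at their intersection.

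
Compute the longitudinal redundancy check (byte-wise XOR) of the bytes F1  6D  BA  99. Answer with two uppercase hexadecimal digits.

BF

XOR the bytes together:
  start with 0xF1
  0xF1 ⊕ 0x6D = 0x9C
  0x9C ⊕ 0xBA = 0x26
  0x26 ⊕ 0x99 = 0xBF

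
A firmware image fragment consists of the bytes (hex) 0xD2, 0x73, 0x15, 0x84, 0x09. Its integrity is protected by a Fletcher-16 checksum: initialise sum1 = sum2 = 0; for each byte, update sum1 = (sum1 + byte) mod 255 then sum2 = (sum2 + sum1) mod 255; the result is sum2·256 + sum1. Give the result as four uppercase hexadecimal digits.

3DE8

Running sums (mod 255):
  after byte 0 (0xD2): sum1=210, sum2=210
  after byte 1 (0x73): sum1=70, sum2=25
  after byte 2 (0x15): sum1=91, sum2=116
  after byte 3 (0x84): sum1=223, sum2=84
  after byte 4 (0x09): sum1=232, sum2=61
Checksum = sum2·256 + sum1 = 61·256 + 232 = 15848 = 0x3DE8.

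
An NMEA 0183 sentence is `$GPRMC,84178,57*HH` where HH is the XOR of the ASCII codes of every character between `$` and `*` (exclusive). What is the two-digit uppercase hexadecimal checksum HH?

XOR the ASCII codes of the payload characters:
  'G' = 0x47 → acc = 0x47
  'P' = 0x50 → acc = 0x17
  'R' = 0x52 → acc = 0x45
  'M' = 0x4D → acc = 0x08
  'C' = 0x43 → acc = 0x4B
  ',' = 0x2C → acc = 0x67
  '8' = 0x38 → acc = 0x5F
  '4' = 0x34 → acc = 0x6B
  '1' = 0x31 → acc = 0x5A
  '7' = 0x37 → acc = 0x6D
  '8' = 0x38 → acc = 0x55
  ',' = 0x2C → acc = 0x79
  '5' = 0x35 → acc = 0x4C
  '7' = 0x37 → acc = 0x7B
Checksum = 0x7B.

7B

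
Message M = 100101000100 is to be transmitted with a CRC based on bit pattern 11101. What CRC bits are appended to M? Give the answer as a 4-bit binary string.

Append 4 zeros: 1001010001000000. Divide by 11101 (XOR where the leading bit is 1):
  pos 0: 10010 XOR 11101 = 01111
  pos 1: 11111 XOR 11101 = 00010
  pos 4: 10000 XOR 11101 = 01101
  pos 5: 11011 XOR 11101 = 00110
  pos 7: 11000 XOR 11101 = 00101
  pos 9: 10100 XOR 11101 = 01001
  pos 10: 10010 XOR 11101 = 01111
  pos 11: 11110 XOR 11101 = 00011
Remainder (last 4 bits) = 0011. This is the CRC / FCS.

0011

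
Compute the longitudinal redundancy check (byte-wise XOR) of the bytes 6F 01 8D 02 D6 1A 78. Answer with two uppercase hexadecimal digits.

XOR the bytes together:
  start with 0x6F
  0x6F ⊕ 0x01 = 0x6E
  0x6E ⊕ 0x8D = 0xE3
  0xE3 ⊕ 0x02 = 0xE1
  0xE1 ⊕ 0xD6 = 0x37
  0x37 ⊕ 0x1A = 0x2D
  0x2D ⊕ 0x78 = 0x55

55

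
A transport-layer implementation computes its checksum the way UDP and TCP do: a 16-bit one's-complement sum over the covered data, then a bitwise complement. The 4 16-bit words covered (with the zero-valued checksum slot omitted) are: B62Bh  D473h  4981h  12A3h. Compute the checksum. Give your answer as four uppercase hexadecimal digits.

193C

One's-complement addition (fold any carry out of bit 15 back into bit 0):
  0xB62B + 0xD473 = 0x18A9E → wrap carry → 0x8A9F
  0x8A9F + 0x4981 = 0x0D420
  0xD420 + 0x12A3 = 0x0E6C3
One's-complement sum = 0xE6C3.
Checksum = ~0xE6C3 & 0xFFFF = 0x193C.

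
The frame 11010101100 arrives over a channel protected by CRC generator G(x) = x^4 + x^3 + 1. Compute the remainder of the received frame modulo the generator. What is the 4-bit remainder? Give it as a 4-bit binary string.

Modulo-2 division of 11010101100 by 11001:
  pos 0: 11010 XOR 11001 = 00011
  pos 3: 11101 XOR 11001 = 00100
  pos 5: 10010 XOR 11001 = 01011
  pos 6: 10110 XOR 11001 = 01111
Remainder = 1111 (nonzero — an error is detected).

1111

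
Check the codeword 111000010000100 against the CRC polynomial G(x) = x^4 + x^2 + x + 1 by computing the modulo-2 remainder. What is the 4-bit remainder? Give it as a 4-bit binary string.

0001

Modulo-2 division of 111000010000100 by 10111:
  pos 0: 11100 XOR 10111 = 01011
  pos 1: 10110 XOR 10111 = 00001
  pos 5: 10100 XOR 10111 = 00011
  pos 8: 11001 XOR 10111 = 01110
  pos 9: 11100 XOR 10111 = 01011
  pos 10: 10110 XOR 10111 = 00001
Remainder = 0001 (nonzero — an error is detected).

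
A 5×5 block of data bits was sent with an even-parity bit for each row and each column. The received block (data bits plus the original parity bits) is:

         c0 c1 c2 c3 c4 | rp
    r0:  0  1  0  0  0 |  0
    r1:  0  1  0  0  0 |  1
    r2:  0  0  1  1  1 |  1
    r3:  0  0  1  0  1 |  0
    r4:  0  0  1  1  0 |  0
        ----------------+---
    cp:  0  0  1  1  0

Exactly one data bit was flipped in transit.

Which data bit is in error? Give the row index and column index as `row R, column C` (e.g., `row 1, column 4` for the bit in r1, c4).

row 0, column 3

Recompute each row's even parity and compare to rp:
  r0: data parity 1, sent rp 0 → mismatch
  r1: data parity 1, sent rp 1 → ok
  r2: data parity 1, sent rp 1 → ok
  r3: data parity 0, sent rp 0 → ok
  r4: data parity 0, sent rp 0 → ok
Recompute each column's even parity and compare to cp:
  c0: data parity 0, sent cp 0 → ok
  c1: data parity 0, sent cp 0 → ok
  c2: data parity 1, sent cp 1 → ok
  c3: data parity 0, sent cp 1 → mismatch
  c4: data parity 0, sent cp 0 → ok
Exactly one row (r0) and one column (c3) fail → the flipped bit is at their intersection.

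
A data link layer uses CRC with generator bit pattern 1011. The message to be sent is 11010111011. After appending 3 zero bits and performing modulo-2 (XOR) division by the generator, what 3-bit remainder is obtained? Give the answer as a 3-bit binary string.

010

Append 3 zeros: 11010111011000. Divide by 1011 (XOR where the leading bit is 1):
  pos 0: 1101 XOR 1011 = 0110
  pos 1: 1100 XOR 1011 = 0111
  pos 2: 1111 XOR 1011 = 0100
  pos 3: 1001 XOR 1011 = 0010
  pos 5: 1010 XOR 1011 = 0001
  pos 8: 1110 XOR 1011 = 0101
  pos 9: 1010 XOR 1011 = 0001
Remainder (last 3 bits) = 010. This is the CRC / FCS.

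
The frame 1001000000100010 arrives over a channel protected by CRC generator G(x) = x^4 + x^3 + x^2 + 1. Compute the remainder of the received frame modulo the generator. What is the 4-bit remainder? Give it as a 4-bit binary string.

0000

Modulo-2 division of 1001000000100010 by 11101:
  pos 0: 10010 XOR 11101 = 01111
  pos 1: 11110 XOR 11101 = 00011
  pos 4: 11000 XOR 11101 = 00101
  pos 6: 10101 XOR 11101 = 01000
  pos 7: 10000 XOR 11101 = 01101
  pos 8: 11010 XOR 11101 = 00111
  pos 10: 11101 XOR 11101 = 00000
Remainder = 0000 (zero — the frame passes the CRC check).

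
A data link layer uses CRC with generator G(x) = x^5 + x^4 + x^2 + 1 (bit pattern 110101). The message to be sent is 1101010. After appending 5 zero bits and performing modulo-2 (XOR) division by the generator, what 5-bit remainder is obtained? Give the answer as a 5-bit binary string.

Append 5 zeros: 110101000000. Divide by 110101 (XOR where the leading bit is 1):
  pos 0: 110101 XOR 110101 = 000000
Remainder (last 5 bits) = 00000. This is the CRC / FCS.

00000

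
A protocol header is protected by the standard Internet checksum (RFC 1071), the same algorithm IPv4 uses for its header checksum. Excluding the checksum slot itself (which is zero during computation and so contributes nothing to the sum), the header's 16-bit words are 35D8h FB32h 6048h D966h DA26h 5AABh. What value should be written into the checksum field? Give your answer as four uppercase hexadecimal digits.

6073

One's-complement addition (fold any carry out of bit 15 back into bit 0):
  0x35D8 + 0xFB32 = 0x1310A → wrap carry → 0x310B
  0x310B + 0x6048 = 0x09153
  0x9153 + 0xD966 = 0x16AB9 → wrap carry → 0x6ABA
  0x6ABA + 0xDA26 = 0x144E0 → wrap carry → 0x44E1
  0x44E1 + 0x5AAB = 0x09F8C
One's-complement sum = 0x9F8C.
Checksum = ~0x9F8C & 0xFFFF = 0x6073.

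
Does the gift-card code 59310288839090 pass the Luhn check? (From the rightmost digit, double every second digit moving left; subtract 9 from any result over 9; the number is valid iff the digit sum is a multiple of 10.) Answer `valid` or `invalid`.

invalid

From the right, keep odd positions and double even positions (subtract 9 from any doubled value over 9):
  doubled (positions 2,4,...): 9 9 7 7 0 6 1 → sum 39
  kept (positions 1,3,...): 0 0 3 8 2 1 9 → sum 23
Total = 62.
62 mod 10 = 2, so the number is invalid.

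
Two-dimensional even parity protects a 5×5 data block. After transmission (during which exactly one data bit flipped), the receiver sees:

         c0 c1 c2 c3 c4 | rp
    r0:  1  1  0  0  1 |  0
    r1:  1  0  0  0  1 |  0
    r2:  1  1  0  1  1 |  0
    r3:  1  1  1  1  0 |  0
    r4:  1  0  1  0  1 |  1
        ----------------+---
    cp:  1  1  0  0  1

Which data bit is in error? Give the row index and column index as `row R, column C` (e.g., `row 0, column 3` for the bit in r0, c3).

Recompute each row's even parity and compare to rp:
  r0: data parity 1, sent rp 0 → mismatch
  r1: data parity 0, sent rp 0 → ok
  r2: data parity 0, sent rp 0 → ok
  r3: data parity 0, sent rp 0 → ok
  r4: data parity 1, sent rp 1 → ok
Recompute each column's even parity and compare to cp:
  c0: data parity 1, sent cp 1 → ok
  c1: data parity 1, sent cp 1 → ok
  c2: data parity 0, sent cp 0 → ok
  c3: data parity 0, sent cp 0 → ok
  c4: data parity 0, sent cp 1 → mismatch
Exactly one row (r0) and one column (c4) fail → the flipped bit is at their intersection.

row 0, column 4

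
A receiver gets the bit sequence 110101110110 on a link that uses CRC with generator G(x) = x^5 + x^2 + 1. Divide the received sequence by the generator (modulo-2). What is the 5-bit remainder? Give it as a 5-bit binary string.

Modulo-2 division of 110101110110 by 100101:
  pos 0: 110101 XOR 100101 = 010000
  pos 1: 100001 XOR 100101 = 000100
  pos 4: 100101 XOR 100101 = 000000
Remainder = 00010 (nonzero — an error is detected).

00010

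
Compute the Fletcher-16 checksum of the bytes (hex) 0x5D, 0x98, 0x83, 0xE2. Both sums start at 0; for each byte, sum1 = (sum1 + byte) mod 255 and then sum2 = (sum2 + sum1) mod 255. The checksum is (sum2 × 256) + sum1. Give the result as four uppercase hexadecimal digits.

Running sums (mod 255):
  after byte 0 (0x5D): sum1=93, sum2=93
  after byte 1 (0x98): sum1=245, sum2=83
  after byte 2 (0x83): sum1=121, sum2=204
  after byte 3 (0xE2): sum1=92, sum2=41
Checksum = sum2·256 + sum1 = 41·256 + 92 = 10588 = 0x295C.

295C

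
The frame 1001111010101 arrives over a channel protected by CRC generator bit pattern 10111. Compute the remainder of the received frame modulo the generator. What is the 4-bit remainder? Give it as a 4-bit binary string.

Modulo-2 division of 1001111010101 by 10111:
  pos 0: 10011 XOR 10111 = 00100
  pos 2: 10011 XOR 10111 = 00100
  pos 4: 10001 XOR 10111 = 00110
  pos 6: 11001 XOR 10111 = 01110
  pos 7: 11100 XOR 10111 = 01011
  pos 8: 10111 XOR 10111 = 00000
Remainder = 0000 (zero — the frame passes the CRC check).

0000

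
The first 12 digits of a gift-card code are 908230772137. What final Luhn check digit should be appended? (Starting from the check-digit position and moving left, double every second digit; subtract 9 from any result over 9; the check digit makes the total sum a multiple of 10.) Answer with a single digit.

2

Partial digits right→left: 7 3 1 2 7 7 0 3 2 8 0 9
Double every second digit counting from the check-digit position (so the 1st, 3rd, 5th, ... of the partial from the right).
  doubled (with −9 where >9): 5 2 5 0 4 0 → sum 16
  kept as-is: 3 2 7 3 8 9 → sum 32
Total = 16 + 32 = 48.
Check digit = (10 − (48 mod 10)) mod 10 = 2.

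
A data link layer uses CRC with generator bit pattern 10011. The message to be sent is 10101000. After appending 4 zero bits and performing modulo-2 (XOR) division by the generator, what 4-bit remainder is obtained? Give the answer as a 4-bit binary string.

Append 4 zeros: 101010000000. Divide by 10011 (XOR where the leading bit is 1):
  pos 0: 10101 XOR 10011 = 00110
  pos 2: 11000 XOR 10011 = 01011
  pos 3: 10110 XOR 10011 = 00101
  pos 5: 10100 XOR 10011 = 00111
  pos 7: 11100 XOR 10011 = 01111
Remainder (last 4 bits) = 1111. This is the CRC / FCS.

1111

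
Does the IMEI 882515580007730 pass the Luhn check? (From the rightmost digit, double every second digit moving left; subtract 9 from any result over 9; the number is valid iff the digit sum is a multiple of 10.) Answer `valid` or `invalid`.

valid

From the right, keep odd positions and double even positions (subtract 9 from any doubled value over 9):
  doubled (positions 2,4,...): 6 5 0 7 1 1 7 → sum 27
  kept (positions 1,3,...): 0 7 0 0 5 1 2 8 → sum 23
Total = 50.
50 mod 10 = 0, so the number is valid.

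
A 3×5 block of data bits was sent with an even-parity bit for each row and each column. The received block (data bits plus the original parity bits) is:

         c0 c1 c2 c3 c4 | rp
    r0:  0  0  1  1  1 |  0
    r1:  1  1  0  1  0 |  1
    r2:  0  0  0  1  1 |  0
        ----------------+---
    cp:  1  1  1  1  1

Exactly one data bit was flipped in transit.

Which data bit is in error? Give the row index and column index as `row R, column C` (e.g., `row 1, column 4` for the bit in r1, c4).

row 0, column 4

Recompute each row's even parity and compare to rp:
  r0: data parity 1, sent rp 0 → mismatch
  r1: data parity 1, sent rp 1 → ok
  r2: data parity 0, sent rp 0 → ok
Recompute each column's even parity and compare to cp:
  c0: data parity 1, sent cp 1 → ok
  c1: data parity 1, sent cp 1 → ok
  c2: data parity 1, sent cp 1 → ok
  c3: data parity 1, sent cp 1 → ok
  c4: data parity 0, sent cp 1 → mismatch
Exactly one row (r0) and one column (c4) fail → the flipped bit is at their intersection.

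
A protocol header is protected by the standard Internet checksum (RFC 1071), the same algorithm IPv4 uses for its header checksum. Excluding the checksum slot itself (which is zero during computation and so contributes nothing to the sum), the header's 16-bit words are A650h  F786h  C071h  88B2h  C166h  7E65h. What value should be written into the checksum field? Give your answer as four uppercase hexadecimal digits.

One's-complement addition (fold any carry out of bit 15 back into bit 0):
  0xA650 + 0xF786 = 0x19DD6 → wrap carry → 0x9DD7
  0x9DD7 + 0xC071 = 0x15E48 → wrap carry → 0x5E49
  0x5E49 + 0x88B2 = 0x0E6FB
  0xE6FB + 0xC166 = 0x1A861 → wrap carry → 0xA862
  0xA862 + 0x7E65 = 0x126C7 → wrap carry → 0x26C8
One's-complement sum = 0x26C8.
Checksum = ~0x26C8 & 0xFFFF = 0xD937.

D937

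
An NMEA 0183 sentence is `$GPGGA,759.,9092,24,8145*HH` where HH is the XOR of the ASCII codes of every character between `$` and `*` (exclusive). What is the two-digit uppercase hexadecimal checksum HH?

XOR the ASCII codes of the payload characters:
  'G' = 0x47 → acc = 0x47
  'P' = 0x50 → acc = 0x17
  'G' = 0x47 → acc = 0x50
  'G' = 0x47 → acc = 0x17
  'A' = 0x41 → acc = 0x56
  ',' = 0x2C → acc = 0x7A
  '7' = 0x37 → acc = 0x4D
  '5' = 0x35 → acc = 0x78
  '9' = 0x39 → acc = 0x41
  '.' = 0x2E → acc = 0x6F
  ',' = 0x2C → acc = 0x43
  '9' = 0x39 → acc = 0x7A
  '0' = 0x30 → acc = 0x4A
  '9' = 0x39 → acc = 0x73
  '2' = 0x32 → acc = 0x41
  ',' = 0x2C → acc = 0x6D
  '2' = 0x32 → acc = 0x5F
  '4' = 0x34 → acc = 0x6B
  ',' = 0x2C → acc = 0x47
  '8' = 0x38 → acc = 0x7F
  '1' = 0x31 → acc = 0x4E
  '4' = 0x34 → acc = 0x7A
  '5' = 0x35 → acc = 0x4F
Checksum = 0x4F.

4F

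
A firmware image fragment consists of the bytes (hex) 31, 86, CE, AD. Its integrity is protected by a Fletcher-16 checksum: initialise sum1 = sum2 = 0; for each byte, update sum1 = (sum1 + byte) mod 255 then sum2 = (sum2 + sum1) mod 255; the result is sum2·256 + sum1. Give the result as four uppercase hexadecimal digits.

Running sums (mod 255):
  after byte 0 (31): sum1=49, sum2=49
  after byte 1 (86): sum1=183, sum2=232
  after byte 2 (CE): sum1=134, sum2=111
  after byte 3 (AD): sum1=52, sum2=163
Checksum = sum2·256 + sum1 = 163·256 + 52 = 41780 = 0xA334.

A334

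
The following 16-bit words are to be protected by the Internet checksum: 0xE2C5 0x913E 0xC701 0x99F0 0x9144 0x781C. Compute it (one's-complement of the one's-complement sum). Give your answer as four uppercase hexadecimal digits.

21A8

One's-complement addition (fold any carry out of bit 15 back into bit 0):
  0xE2C5 + 0x913E = 0x17403 → wrap carry → 0x7404
  0x7404 + 0xC701 = 0x13B05 → wrap carry → 0x3B06
  0x3B06 + 0x99F0 = 0x0D4F6
  0xD4F6 + 0x9144 = 0x1663A → wrap carry → 0x663B
  0x663B + 0x781C = 0x0DE57
One's-complement sum = 0xDE57.
Checksum = ~0xDE57 & 0xFFFF = 0x21A8.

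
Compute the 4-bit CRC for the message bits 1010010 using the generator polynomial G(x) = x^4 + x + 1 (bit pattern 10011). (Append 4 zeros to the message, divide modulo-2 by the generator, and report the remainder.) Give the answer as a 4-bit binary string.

0100

Append 4 zeros: 10100100000. Divide by 10011 (XOR where the leading bit is 1):
  pos 0: 10100 XOR 10011 = 00111
  pos 2: 11110 XOR 10011 = 01101
  pos 3: 11010 XOR 10011 = 01001
  pos 4: 10010 XOR 10011 = 00001
Remainder (last 4 bits) = 0100. This is the CRC / FCS.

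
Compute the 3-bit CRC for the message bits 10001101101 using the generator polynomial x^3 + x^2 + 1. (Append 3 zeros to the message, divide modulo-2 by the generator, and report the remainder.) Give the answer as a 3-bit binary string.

000

Append 3 zeros: 10001101101000. Divide by 1101 (XOR where the leading bit is 1):
  pos 0: 1000 XOR 1101 = 0101
  pos 1: 1011 XOR 1101 = 0110
  pos 2: 1101 XOR 1101 = 0000
  pos 7: 1101 XOR 1101 = 0000
Remainder (last 3 bits) = 000. This is the CRC / FCS.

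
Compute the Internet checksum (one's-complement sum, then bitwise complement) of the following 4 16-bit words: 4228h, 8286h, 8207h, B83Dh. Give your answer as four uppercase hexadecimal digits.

One's-complement addition (fold any carry out of bit 15 back into bit 0):
  0x4228 + 0x8286 = 0x0C4AE
  0xC4AE + 0x8207 = 0x146B5 → wrap carry → 0x46B6
  0x46B6 + 0xB83D = 0x0FEF3
One's-complement sum = 0xFEF3.
Checksum = ~0xFEF3 & 0xFFFF = 0x010C.

010C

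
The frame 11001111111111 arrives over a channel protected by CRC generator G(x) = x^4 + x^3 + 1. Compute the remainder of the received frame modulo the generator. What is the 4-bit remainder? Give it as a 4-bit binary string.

Modulo-2 division of 11001111111111 by 11001:
  pos 0: 11001 XOR 11001 = 00000
  pos 5: 11111 XOR 11001 = 00110
  pos 7: 11011 XOR 11001 = 00010
Remainder = 1011 (nonzero — an error is detected).

1011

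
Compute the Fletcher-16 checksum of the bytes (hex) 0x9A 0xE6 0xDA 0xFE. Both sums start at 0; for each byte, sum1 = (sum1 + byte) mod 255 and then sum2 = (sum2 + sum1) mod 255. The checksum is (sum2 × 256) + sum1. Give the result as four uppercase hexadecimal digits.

D35B

Running sums (mod 255):
  after byte 0 (0x9A): sum1=154, sum2=154
  after byte 1 (0xE6): sum1=129, sum2=28
  after byte 2 (0xDA): sum1=92, sum2=120
  after byte 3 (0xFE): sum1=91, sum2=211
Checksum = sum2·256 + sum1 = 211·256 + 91 = 54107 = 0xD35B.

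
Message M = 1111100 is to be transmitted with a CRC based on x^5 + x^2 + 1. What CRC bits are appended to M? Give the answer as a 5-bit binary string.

10101

Append 5 zeros: 111110000000. Divide by 100101 (XOR where the leading bit is 1):
  pos 0: 111110 XOR 100101 = 011011
  pos 1: 110110 XOR 100101 = 010011
  pos 2: 100110 XOR 100101 = 000011
  pos 6: 110000 XOR 100101 = 010101
Remainder (last 5 bits) = 10101. This is the CRC / FCS.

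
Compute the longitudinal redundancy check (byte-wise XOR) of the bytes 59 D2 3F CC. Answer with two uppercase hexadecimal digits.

78

XOR the bytes together:
  start with 0x59
  0x59 ⊕ 0xD2 = 0x8B
  0x8B ⊕ 0x3F = 0xB4
  0xB4 ⊕ 0xCC = 0x78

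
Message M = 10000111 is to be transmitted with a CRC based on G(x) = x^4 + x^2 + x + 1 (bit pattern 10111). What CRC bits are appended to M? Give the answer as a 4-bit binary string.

0101

Append 4 zeros: 100001110000. Divide by 10111 (XOR where the leading bit is 1):
  pos 0: 10000 XOR 10111 = 00111
  pos 2: 11111 XOR 10111 = 01000
  pos 3: 10001 XOR 10111 = 00110
  pos 5: 11000 XOR 10111 = 01111
  pos 6: 11110 XOR 10111 = 01001
  pos 7: 10010 XOR 10111 = 00101
Remainder (last 4 bits) = 0101. This is the CRC / FCS.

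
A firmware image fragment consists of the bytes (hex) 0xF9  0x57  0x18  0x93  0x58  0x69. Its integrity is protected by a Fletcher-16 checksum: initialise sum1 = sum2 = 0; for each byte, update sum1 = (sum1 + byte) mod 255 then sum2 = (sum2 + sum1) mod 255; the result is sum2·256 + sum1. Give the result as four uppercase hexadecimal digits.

C5BE

Running sums (mod 255):
  after byte 0 (0xF9): sum1=249, sum2=249
  after byte 1 (0x57): sum1=81, sum2=75
  after byte 2 (0x18): sum1=105, sum2=180
  after byte 3 (0x93): sum1=252, sum2=177
  after byte 4 (0x58): sum1=85, sum2=7
  after byte 5 (0x69): sum1=190, sum2=197
Checksum = sum2·256 + sum1 = 197·256 + 190 = 50622 = 0xC5BE.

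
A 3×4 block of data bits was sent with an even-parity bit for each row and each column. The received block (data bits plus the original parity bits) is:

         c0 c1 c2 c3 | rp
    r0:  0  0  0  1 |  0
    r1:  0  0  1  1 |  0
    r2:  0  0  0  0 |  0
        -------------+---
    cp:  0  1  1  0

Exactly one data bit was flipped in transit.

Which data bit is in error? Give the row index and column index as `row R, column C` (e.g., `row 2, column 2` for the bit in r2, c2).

Recompute each row's even parity and compare to rp:
  r0: data parity 1, sent rp 0 → mismatch
  r1: data parity 0, sent rp 0 → ok
  r2: data parity 0, sent rp 0 → ok
Recompute each column's even parity and compare to cp:
  c0: data parity 0, sent cp 0 → ok
  c1: data parity 0, sent cp 1 → mismatch
  c2: data parity 1, sent cp 1 → ok
  c3: data parity 0, sent cp 0 → ok
Exactly one row (r0) and one column (c1) fail → the flipped bit is at their intersection.

row 0, column 1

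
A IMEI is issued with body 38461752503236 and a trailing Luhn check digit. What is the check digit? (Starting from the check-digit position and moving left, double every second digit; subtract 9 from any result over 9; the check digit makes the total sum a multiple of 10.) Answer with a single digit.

0

Partial digits right→left: 6 3 2 3 0 5 2 5 7 1 6 4 8 3
Double every second digit counting from the check-digit position (so the 1st, 3rd, 5th, ... of the partial from the right).
  doubled (with −9 where >9): 3 4 0 4 5 3 7 → sum 26
  kept as-is: 3 3 5 5 1 4 3 → sum 24
Total = 26 + 24 = 50.
Check digit = (10 − (50 mod 10)) mod 10 = 0.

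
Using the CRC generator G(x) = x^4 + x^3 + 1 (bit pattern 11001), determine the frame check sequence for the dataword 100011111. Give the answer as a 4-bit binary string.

Append 4 zeros: 1000111110000. Divide by 11001 (XOR where the leading bit is 1):
  pos 0: 10001 XOR 11001 = 01000
  pos 1: 10001 XOR 11001 = 01000
  pos 2: 10001 XOR 11001 = 01000
  pos 3: 10001 XOR 11001 = 01000
  pos 4: 10001 XOR 11001 = 01000
  pos 5: 10000 XOR 11001 = 01001
  pos 6: 10010 XOR 11001 = 01011
  pos 7: 10110 XOR 11001 = 01111
  pos 8: 11110 XOR 11001 = 00111
Remainder (last 4 bits) = 0111. This is the CRC / FCS.

0111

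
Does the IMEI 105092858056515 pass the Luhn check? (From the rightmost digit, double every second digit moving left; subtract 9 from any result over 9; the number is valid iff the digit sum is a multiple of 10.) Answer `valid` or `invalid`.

invalid

From the right, keep odd positions and double even positions (subtract 9 from any doubled value over 9):
  doubled (positions 2,4,...): 2 3 0 1 4 0 0 → sum 10
  kept (positions 1,3,...): 5 5 5 8 8 9 5 1 → sum 46
Total = 56.
56 mod 10 = 6, so the number is invalid.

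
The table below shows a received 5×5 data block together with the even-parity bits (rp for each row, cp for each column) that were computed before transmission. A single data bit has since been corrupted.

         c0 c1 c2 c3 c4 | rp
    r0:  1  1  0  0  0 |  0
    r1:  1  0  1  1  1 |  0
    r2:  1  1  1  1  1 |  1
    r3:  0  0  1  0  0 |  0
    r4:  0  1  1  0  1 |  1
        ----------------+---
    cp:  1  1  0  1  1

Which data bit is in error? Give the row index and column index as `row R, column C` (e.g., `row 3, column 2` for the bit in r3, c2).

row 3, column 3

Recompute each row's even parity and compare to rp:
  r0: data parity 0, sent rp 0 → ok
  r1: data parity 0, sent rp 0 → ok
  r2: data parity 1, sent rp 1 → ok
  r3: data parity 1, sent rp 0 → mismatch
  r4: data parity 1, sent rp 1 → ok
Recompute each column's even parity and compare to cp:
  c0: data parity 1, sent cp 1 → ok
  c1: data parity 1, sent cp 1 → ok
  c2: data parity 0, sent cp 0 → ok
  c3: data parity 0, sent cp 1 → mismatch
  c4: data parity 1, sent cp 1 → ok
Exactly one row (r3) and one column (c3) fail → the flipped bit is at their intersection.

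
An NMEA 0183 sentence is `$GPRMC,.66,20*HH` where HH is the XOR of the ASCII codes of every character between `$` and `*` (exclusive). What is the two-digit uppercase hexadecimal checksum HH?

67

XOR the ASCII codes of the payload characters:
  'G' = 0x47 → acc = 0x47
  'P' = 0x50 → acc = 0x17
  'R' = 0x52 → acc = 0x45
  'M' = 0x4D → acc = 0x08
  'C' = 0x43 → acc = 0x4B
  ',' = 0x2C → acc = 0x67
  '.' = 0x2E → acc = 0x49
  '6' = 0x36 → acc = 0x7F
  '6' = 0x36 → acc = 0x49
  ',' = 0x2C → acc = 0x65
  '2' = 0x32 → acc = 0x57
  '0' = 0x30 → acc = 0x67
Checksum = 0x67.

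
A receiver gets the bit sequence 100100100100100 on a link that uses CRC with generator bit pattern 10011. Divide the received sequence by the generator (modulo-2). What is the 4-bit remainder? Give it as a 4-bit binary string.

0000

Modulo-2 division of 100100100100100 by 10011:
  pos 0: 10010 XOR 10011 = 00001
  pos 4: 10100 XOR 10011 = 00111
  pos 6: 11110 XOR 10011 = 01101
  pos 7: 11010 XOR 10011 = 01001
  pos 8: 10011 XOR 10011 = 00000
Remainder = 0000 (zero — the frame passes the CRC check).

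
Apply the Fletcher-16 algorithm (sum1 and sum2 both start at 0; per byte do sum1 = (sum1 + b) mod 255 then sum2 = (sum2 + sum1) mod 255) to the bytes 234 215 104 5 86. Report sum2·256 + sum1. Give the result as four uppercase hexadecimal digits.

Running sums (mod 255):
  after byte 0 (234): sum1=234, sum2=234
  after byte 1 (215): sum1=194, sum2=173
  after byte 2 (104): sum1=43, sum2=216
  after byte 3 (5): sum1=48, sum2=9
  after byte 4 (86): sum1=134, sum2=143
Checksum = sum2·256 + sum1 = 143·256 + 134 = 36742 = 0x8F86.

8F86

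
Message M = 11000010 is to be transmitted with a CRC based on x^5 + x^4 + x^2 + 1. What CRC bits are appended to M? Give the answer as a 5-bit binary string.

01101

Append 5 zeros: 1100001000000. Divide by 110101 (XOR where the leading bit is 1):
  pos 0: 110000 XOR 110101 = 000101
  pos 3: 101100 XOR 110101 = 011001
  pos 4: 110010 XOR 110101 = 000111
  pos 7: 111000 XOR 110101 = 001101
Remainder (last 5 bits) = 01101. This is the CRC / FCS.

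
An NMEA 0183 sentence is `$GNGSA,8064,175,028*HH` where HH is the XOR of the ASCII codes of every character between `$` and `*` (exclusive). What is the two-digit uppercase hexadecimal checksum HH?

XOR the ASCII codes of the payload characters:
  'G' = 0x47 → acc = 0x47
  'N' = 0x4E → acc = 0x09
  'G' = 0x47 → acc = 0x4E
  'S' = 0x53 → acc = 0x1D
  'A' = 0x41 → acc = 0x5C
  ',' = 0x2C → acc = 0x70
  '8' = 0x38 → acc = 0x48
  '0' = 0x30 → acc = 0x78
  '6' = 0x36 → acc = 0x4E
  '4' = 0x34 → acc = 0x7A
  ',' = 0x2C → acc = 0x56
  '1' = 0x31 → acc = 0x67
  '7' = 0x37 → acc = 0x50
  '5' = 0x35 → acc = 0x65
  ',' = 0x2C → acc = 0x49
  '0' = 0x30 → acc = 0x79
  '2' = 0x32 → acc = 0x4B
  '8' = 0x38 → acc = 0x73
Checksum = 0x73.

73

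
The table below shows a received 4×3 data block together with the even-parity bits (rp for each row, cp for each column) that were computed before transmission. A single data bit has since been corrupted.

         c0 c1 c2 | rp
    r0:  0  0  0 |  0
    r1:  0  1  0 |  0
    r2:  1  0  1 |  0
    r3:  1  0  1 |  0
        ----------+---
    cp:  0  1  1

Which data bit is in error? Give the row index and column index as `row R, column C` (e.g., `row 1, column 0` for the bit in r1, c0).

Recompute each row's even parity and compare to rp:
  r0: data parity 0, sent rp 0 → ok
  r1: data parity 1, sent rp 0 → mismatch
  r2: data parity 0, sent rp 0 → ok
  r3: data parity 0, sent rp 0 → ok
Recompute each column's even parity and compare to cp:
  c0: data parity 0, sent cp 0 → ok
  c1: data parity 1, sent cp 1 → ok
  c2: data parity 0, sent cp 1 → mismatch
Exactly one row (r1) and one column (c2) fail → the flipped bit is at their intersection.

row 1, column 2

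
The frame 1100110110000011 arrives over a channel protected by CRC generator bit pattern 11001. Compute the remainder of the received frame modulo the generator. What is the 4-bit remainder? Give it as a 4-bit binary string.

Modulo-2 division of 1100110110000011 by 11001:
  pos 0: 11001 XOR 11001 = 00000
  pos 5: 10110 XOR 11001 = 01111
  pos 6: 11110 XOR 11001 = 00111
  pos 8: 11100 XOR 11001 = 00101
  pos 10: 10101 XOR 11001 = 01100
  pos 11: 11001 XOR 11001 = 00000
Remainder = 0000 (zero — the frame passes the CRC check).

0000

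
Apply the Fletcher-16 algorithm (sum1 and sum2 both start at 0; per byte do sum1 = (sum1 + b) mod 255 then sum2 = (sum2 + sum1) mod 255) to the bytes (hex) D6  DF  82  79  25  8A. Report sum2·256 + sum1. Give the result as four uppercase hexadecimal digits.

Running sums (mod 255):
  after byte 0 (D6): sum1=214, sum2=214
  after byte 1 (DF): sum1=182, sum2=141
  after byte 2 (82): sum1=57, sum2=198
  after byte 3 (79): sum1=178, sum2=121
  after byte 4 (25): sum1=215, sum2=81
  after byte 5 (8A): sum1=98, sum2=179
Checksum = sum2·256 + sum1 = 179·256 + 98 = 45922 = 0xB362.

B362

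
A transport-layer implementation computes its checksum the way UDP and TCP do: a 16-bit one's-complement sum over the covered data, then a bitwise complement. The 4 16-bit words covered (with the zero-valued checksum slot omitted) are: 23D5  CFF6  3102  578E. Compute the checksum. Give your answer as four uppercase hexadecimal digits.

83A3

One's-complement addition (fold any carry out of bit 15 back into bit 0):
  0x23D5 + 0xCFF6 = 0x0F3CB
  0xF3CB + 0x3102 = 0x124CD → wrap carry → 0x24CE
  0x24CE + 0x578E = 0x07C5C
One's-complement sum = 0x7C5C.
Checksum = ~0x7C5C & 0xFFFF = 0x83A3.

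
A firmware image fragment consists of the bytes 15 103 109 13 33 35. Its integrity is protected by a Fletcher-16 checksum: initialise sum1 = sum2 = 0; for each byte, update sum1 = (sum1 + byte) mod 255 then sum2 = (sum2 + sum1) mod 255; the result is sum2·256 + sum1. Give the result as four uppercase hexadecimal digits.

Running sums (mod 255):
  after byte 0 (15): sum1=15, sum2=15
  after byte 1 (103): sum1=118, sum2=133
  after byte 2 (109): sum1=227, sum2=105
  after byte 3 (13): sum1=240, sum2=90
  after byte 4 (33): sum1=18, sum2=108
  after byte 5 (35): sum1=53, sum2=161
Checksum = sum2·256 + sum1 = 161·256 + 53 = 41269 = 0xA135.

A135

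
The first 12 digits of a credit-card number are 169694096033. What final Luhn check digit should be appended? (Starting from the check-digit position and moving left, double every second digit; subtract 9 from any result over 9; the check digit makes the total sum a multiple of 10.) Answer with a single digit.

3

Partial digits right→left: 3 3 0 6 9 0 4 9 6 9 6 1
Double every second digit counting from the check-digit position (so the 1st, 3rd, 5th, ... of the partial from the right).
  doubled (with −9 where >9): 6 0 9 8 3 3 → sum 29
  kept as-is: 3 6 0 9 9 1 → sum 28
Total = 29 + 28 = 57.
Check digit = (10 − (57 mod 10)) mod 10 = 3.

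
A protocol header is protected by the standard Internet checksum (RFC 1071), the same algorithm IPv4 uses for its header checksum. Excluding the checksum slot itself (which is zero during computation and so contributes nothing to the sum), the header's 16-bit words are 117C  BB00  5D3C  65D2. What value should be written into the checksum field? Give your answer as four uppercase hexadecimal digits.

One's-complement addition (fold any carry out of bit 15 back into bit 0):
  0x117C + 0xBB00 = 0x0CC7C
  0xCC7C + 0x5D3C = 0x129B8 → wrap carry → 0x29B9
  0x29B9 + 0x65D2 = 0x08F8B
One's-complement sum = 0x8F8B.
Checksum = ~0x8F8B & 0xFFFF = 0x7074.

7074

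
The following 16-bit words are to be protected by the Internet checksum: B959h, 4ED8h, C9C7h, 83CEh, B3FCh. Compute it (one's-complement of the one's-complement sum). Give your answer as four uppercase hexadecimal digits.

One's-complement addition (fold any carry out of bit 15 back into bit 0):
  0xB959 + 0x4ED8 = 0x10831 → wrap carry → 0x0832
  0x0832 + 0xC9C7 = 0x0D1F9
  0xD1F9 + 0x83CE = 0x155C7 → wrap carry → 0x55C8
  0x55C8 + 0xB3FC = 0x109C4 → wrap carry → 0x09C5
One's-complement sum = 0x09C5.
Checksum = ~0x09C5 & 0xFFFF = 0xF63A.

F63A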